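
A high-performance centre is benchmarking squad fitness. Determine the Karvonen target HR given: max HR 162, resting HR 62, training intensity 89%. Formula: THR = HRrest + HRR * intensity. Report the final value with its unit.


HRR = HRmax - HRrest = 162 - 62 = 100
THR = 62 + 100 * 0.89
= 151.0 bpm

151.0 bpm


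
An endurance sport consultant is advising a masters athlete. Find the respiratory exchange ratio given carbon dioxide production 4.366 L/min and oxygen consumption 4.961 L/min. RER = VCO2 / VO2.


VCO2 = 4.366 L/min
VO2 = 4.961 L/min
RER = 4.366 / 4.961 = 0.8801

0.8801


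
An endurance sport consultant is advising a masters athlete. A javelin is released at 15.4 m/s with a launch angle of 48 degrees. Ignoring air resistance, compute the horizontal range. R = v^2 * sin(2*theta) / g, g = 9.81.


Launch speed squared = 237.16
sin(2 * 48 deg) = 0.994522
Range = 237.16 * 0.994522 / 9.81
= 24.043 m

24.043 m


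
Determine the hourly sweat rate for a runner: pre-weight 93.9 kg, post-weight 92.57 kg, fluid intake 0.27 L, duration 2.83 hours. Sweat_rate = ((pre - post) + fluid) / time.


Mass lost = 93.9 - 92.57 = 1.33 kg
Add fluid consumed: 1.33 + 0.27 = 1.6 L total sweat
Sweat rate = 1.6 / 2.83 = 0.565 L/h

0.565 L/h


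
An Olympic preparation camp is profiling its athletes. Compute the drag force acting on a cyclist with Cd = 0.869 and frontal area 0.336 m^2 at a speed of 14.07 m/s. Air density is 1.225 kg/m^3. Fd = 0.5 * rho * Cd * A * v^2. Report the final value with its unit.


Step 1: v^2 = 197.9649
Step 2: Fd = 0.5 * 1.225 * 0.869 * 0.336 * 197.9649
= 35.404 N

35.404 N


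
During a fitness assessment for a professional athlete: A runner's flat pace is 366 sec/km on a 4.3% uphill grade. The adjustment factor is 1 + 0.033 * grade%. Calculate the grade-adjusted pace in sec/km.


Factor = 1 + 0.033 * 4.3 = 1.1419
Adjusted pace = 366 * 1.1419
= 417.94 sec/km

417.94 s/km


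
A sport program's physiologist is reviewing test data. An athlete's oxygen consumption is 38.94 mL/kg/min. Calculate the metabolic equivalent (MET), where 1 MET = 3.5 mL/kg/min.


MET = VO2 / 3.5
= 38.94 / 3.5
= 11.13 METs

11.13 METs


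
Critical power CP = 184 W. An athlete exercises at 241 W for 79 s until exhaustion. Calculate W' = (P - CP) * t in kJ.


P - CP = 241 - 184 = 57 W
W' = 57 * 79 = 4503 J
= 4503 / 1000 = 4.503 kJ

4.503 kJ


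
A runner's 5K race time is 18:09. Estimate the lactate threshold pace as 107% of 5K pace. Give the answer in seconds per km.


Total race time = 18*60 + 9 = 1089 seconds
5K pace = 1089 / 5 = 217.8 sec/km
LT pace = 217.8 * 1.07 = 233.05 sec/km

233.05 s/km


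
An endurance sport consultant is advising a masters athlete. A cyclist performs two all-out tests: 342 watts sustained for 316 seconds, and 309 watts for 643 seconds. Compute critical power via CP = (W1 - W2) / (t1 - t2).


W1 = P1 * t1 = 342 * 316 = 108072 J
W2 = P2 * t2 = 309 * 643 = 198687 J
CP = (108072 - 198687) / (316 - 643)
= 277.11 W

277.11 W


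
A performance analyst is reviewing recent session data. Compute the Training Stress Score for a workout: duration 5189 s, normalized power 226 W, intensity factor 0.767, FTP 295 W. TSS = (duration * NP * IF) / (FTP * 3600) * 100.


Product = 5189 * 226 * 0.767 = 899471.638
Base = 295 * 3600 = 1062000
TSS = 899471.638 / 1062000 * 100 = 84.7

84.7 TSS


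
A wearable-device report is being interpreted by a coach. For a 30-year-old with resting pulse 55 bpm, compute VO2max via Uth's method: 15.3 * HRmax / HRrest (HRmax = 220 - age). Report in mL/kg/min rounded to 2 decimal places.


Step 1: HRmax = 220 - 30 = 190 bpm
Step 2: Ratio = 190 / 55 = 3.4545
Step 3: VO2max = 15.3 * 3.4545 = 52.85 mL/kg/min

52.85 mL/kg/min


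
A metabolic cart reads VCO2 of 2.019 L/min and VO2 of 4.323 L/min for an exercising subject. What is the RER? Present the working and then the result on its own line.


RER = VCO2 / VO2 = 2.019 / 4.323 = 0.467

0.467


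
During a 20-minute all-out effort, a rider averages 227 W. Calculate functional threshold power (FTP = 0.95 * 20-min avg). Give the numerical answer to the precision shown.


FTP = 0.95 * 227
= 215.65 W

215.65 W


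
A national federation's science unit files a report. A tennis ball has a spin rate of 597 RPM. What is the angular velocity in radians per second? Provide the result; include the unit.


Convert RPM to rad/s: multiply by 2*pi and divide by 60
omega = 597 * 2 * pi / 60
= 62.518 rad/s

62.518 rad/s


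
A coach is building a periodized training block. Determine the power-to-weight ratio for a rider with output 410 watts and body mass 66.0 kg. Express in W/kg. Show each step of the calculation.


P/W = 410 / 66.0 = 6.212 W/kg

6.212 W/kg


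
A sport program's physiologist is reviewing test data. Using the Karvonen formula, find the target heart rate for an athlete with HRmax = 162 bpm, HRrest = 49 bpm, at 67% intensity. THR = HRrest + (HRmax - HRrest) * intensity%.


HRR = 162 - 49 = 113
THR = 49 + 113 * 0.67
= 49 + 75.71
= 124.71 bpm

124.71 bpm


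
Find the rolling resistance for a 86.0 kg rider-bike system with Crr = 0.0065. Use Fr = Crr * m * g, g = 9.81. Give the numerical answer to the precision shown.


m * g = 86.0 * 9.81 = 843.66 N
Fr = 0.0065 * 843.66 = 5.484 N

5.484 N


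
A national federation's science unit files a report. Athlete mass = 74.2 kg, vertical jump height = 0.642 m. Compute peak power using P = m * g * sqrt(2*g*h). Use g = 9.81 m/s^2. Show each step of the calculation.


sqrt(2 * 9.81 * 0.642) = sqrt(12.59604) = 3.54909 m/s
P = 74.2 * 9.81 * 3.54909
= 2583.39 W

2583.39 W


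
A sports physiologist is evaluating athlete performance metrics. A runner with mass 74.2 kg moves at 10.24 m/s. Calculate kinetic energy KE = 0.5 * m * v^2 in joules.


v^2 = 10.24^2 = 104.8576
KE = 0.5 * 74.2 * 104.8576
= 3890.22 J

3890.22 J


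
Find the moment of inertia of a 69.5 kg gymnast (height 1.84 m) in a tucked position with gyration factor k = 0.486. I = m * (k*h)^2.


Radius of gyration = 0.486 * 1.84 = 0.89424 m
I = 69.5 * 0.89424^2
= 69.5 * 0.799665
= 55.577 kg*m^2

55.577 kg*m^2


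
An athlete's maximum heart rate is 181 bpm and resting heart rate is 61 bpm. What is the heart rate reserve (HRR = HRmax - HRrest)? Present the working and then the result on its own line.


HRR = HRmax - HRrest
= 181 - 61
= 120 bpm

120 bpm


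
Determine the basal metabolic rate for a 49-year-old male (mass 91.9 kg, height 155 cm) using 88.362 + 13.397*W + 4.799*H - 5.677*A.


BMR = 88.362 + 13.397*91.9 + 4.799*155 - 5.677*49
= 1785.22 kcal/day

1785.22 kcal/day


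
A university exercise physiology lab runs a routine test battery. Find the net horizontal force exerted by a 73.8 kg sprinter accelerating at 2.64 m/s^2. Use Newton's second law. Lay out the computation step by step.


Newton's second law: F = m * a
F = 73.8 * 2.64 = 194.83 N

194.83 N


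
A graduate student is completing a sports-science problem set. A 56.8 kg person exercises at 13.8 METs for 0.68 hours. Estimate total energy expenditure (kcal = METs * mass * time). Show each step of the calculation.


Energy = METs * mass(kg) * time(h)
= 13.8 * 56.8 * 0.68
= 533.01 kcal

533.01 kcal


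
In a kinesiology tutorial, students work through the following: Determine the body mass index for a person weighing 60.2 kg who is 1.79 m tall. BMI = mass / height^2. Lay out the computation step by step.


BMI = mass / height^2
= 60.2 / 1.79^2
= 60.2 / 3.2041
= 18.79 kg/m^2

18.79 kg/m^2


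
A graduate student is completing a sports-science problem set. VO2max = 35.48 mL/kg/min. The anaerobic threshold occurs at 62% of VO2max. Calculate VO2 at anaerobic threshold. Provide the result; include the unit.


AT fraction = 62 / 100 = 0.62
AT VO2 = 35.48 * 0.62
= 22.0 mL/kg/min

22.0 mL/kg/min


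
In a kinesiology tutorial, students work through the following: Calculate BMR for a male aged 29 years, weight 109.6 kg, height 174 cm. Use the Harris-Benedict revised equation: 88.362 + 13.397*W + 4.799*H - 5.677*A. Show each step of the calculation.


Substituting values:
W term = 13.397 * 109.6 = 1468.3112
H term = 4.799 * 174 = 835.026
A term = 5.677 * 29 = 164.633
BMR = 2227.07 kcal/day

2227.07 kcal/day


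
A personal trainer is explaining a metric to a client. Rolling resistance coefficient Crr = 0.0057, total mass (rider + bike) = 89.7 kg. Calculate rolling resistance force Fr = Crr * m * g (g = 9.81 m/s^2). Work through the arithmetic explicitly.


Fr = Crr * m * g
= 0.0057 * 89.7 * 9.81
= 5.016 N

5.016 N


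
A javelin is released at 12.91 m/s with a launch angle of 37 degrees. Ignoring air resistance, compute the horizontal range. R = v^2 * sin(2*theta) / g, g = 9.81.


Launch speed squared = 166.6681
sin(2 * 37 deg) = 0.961262
Range = 166.6681 * 0.961262 / 9.81
= 16.331 m

16.331 m


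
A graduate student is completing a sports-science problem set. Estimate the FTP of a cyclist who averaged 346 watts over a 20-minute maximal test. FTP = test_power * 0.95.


FTP = 346 * 0.95 = 328.7 W

328.7 W


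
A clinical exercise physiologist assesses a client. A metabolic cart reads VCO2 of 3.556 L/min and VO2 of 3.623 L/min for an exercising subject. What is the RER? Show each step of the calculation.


RER = VCO2 / VO2 = 3.556 / 3.623 = 0.9815

0.9815


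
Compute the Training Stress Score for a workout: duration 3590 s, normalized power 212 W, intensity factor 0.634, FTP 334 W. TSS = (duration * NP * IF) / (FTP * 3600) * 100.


Product = 3590 * 212 * 0.634 = 482524.72
Base = 334 * 3600 = 1202400
TSS = 482524.72 / 1202400 * 100 = 40.13

40.13 TSS


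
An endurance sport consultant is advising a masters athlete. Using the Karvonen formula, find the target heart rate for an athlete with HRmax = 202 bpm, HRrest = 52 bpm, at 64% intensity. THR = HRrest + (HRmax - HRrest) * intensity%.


HRR = 202 - 52 = 150
THR = 52 + 150 * 0.64
= 52 + 96.0
= 148.0 bpm

148.0 bpm


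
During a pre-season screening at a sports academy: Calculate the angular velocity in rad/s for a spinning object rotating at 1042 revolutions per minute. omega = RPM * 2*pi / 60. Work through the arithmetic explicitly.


omega = RPM * 2*pi / 60
= 1042 * 6.28318531 / 60
= 109.118 rad/s

109.118 rad/s


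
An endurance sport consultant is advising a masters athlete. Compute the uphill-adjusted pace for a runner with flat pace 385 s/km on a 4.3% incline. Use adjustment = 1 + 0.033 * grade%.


Adjustment factor = 1 + 0.033 * 4.3 = 1.1419
Grade-adjusted pace = 385 * 1.1419 = 439.63 s/km

439.63 s/km


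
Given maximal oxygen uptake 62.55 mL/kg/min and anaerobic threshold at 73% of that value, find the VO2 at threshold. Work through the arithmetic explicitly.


Percentage as decimal = 0.73
VO2 at AT = 62.55 * 0.73 = 45.66 mL/kg/min

45.66 mL/kg/min


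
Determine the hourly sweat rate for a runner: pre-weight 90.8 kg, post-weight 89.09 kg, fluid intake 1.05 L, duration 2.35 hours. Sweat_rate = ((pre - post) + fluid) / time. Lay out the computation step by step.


Mass lost = 90.8 - 89.09 = 1.71 kg
Add fluid consumed: 1.71 + 1.05 = 2.76 L total sweat
Sweat rate = 2.76 / 2.35 = 1.174 L/h

1.174 L/h


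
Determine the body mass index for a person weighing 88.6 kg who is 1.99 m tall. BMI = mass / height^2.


BMI = mass / height^2
= 88.6 / 1.99^2
= 88.6 / 3.9601
= 22.37 kg/m^2

22.37 kg/m^2


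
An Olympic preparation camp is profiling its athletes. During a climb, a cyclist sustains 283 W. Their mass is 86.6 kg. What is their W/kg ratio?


Power-to-weight = 283 W / 86.6 kg
= 3.268 W/kg

3.268 W/kg


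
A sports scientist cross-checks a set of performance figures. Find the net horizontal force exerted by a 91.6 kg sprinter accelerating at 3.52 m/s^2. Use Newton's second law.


Newton's second law: F = m * a
F = 91.6 * 3.52 = 322.43 N

322.43 N


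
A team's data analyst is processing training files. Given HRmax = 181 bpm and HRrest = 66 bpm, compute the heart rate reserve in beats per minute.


Heart rate reserve = maximum HR minus resting HR
HRR = 181 - 66 = 115 bpm

115 bpm


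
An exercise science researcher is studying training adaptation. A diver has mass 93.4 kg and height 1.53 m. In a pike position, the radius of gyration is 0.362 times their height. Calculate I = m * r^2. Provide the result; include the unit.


r = 0.362 * 1.53 = 0.55386 m
I = m * r^2 = 93.4 * 0.306761 = 28.651 kg*m^2

28.651 kg*m^2


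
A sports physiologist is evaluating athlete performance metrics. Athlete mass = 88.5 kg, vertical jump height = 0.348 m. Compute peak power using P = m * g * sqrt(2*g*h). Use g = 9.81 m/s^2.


sqrt(2 * 9.81 * 0.348) = sqrt(6.82776) = 2.612998 m/s
P = 88.5 * 9.81 * 2.612998
= 2268.57 W

2268.57 W


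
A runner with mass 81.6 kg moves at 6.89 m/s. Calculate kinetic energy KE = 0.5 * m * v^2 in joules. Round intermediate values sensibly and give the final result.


v^2 = 6.89^2 = 47.4721
KE = 0.5 * 81.6 * 47.4721
= 1936.86 J

1936.86 J


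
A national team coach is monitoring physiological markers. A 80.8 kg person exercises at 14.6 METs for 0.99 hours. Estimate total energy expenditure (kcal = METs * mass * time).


Energy = METs * mass(kg) * time(h)
= 14.6 * 80.8 * 0.99
= 1167.88 kcal

1167.88 kcal


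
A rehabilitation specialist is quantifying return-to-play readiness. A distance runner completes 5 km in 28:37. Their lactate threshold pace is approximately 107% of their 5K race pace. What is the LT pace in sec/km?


Convert to seconds: 28 min 37 s = 1717 s
Pace per km = 1717 / 5 = 343.4 s/km
LT pace = 343.4 * 1.07 = 367.44 s/km

367.44 s/km


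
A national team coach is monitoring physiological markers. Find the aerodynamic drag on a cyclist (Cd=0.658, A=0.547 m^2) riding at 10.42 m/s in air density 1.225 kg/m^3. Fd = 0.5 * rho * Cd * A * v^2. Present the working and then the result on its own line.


Fd = 0.5 * 1.225 * 0.658 * 0.547 * 10.42^2
= 0.5 * 1.225 * 0.658 * 0.547 * 108.5764
= 23.936 N

23.936 N


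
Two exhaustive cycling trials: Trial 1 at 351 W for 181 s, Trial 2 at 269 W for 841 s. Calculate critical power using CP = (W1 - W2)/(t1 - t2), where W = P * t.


W1 = 351 * 181 = 63531 J
W2 = 269 * 841 = 226229 J
CP = (63531 - 226229) / (181 - 841)
= -162698 / -660
= 246.51 W

246.51 W


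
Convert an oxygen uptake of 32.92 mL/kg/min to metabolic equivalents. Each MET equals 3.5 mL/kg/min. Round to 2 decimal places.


One MET = 3.5 mL/kg/min
Number of METs = 32.92 / 3.5
= 9.41 METs

9.41 METs


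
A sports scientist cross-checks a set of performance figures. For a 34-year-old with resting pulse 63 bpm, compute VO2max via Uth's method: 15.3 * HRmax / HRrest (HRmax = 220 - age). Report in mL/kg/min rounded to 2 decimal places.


Step 1: HRmax = 220 - 34 = 186 bpm
Step 2: Ratio = 186 / 63 = 2.9524
Step 3: VO2max = 15.3 * 2.9524 = 45.17 mL/kg/min

45.17 mL/kg/min


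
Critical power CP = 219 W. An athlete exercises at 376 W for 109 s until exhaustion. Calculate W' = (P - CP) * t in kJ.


P - CP = 376 - 219 = 157 W
W' = 157 * 109 = 17113 J
= 17113 / 1000 = 17.113 kJ

17.113 kJ


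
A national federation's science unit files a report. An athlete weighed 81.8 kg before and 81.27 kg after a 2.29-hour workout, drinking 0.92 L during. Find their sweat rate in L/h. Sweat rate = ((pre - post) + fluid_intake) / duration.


Body mass change = 0.53 kg
Total sweat loss = 0.53 + 0.92 = 1.45 L
Rate = 1.45 / 2.29 = 0.633 L/h

0.633 L/h


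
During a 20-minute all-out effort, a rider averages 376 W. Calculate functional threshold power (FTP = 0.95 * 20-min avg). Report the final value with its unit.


FTP = 0.95 * 376
= 357.2 W

357.2 W


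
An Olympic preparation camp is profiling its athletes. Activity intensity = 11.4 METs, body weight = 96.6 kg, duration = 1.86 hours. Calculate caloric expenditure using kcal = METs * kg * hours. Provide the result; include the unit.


kcal = 11.4 * 96.6 * 1.86
= 1101.24 * 1.86
= 2048.31 kcal

2048.31 kcal


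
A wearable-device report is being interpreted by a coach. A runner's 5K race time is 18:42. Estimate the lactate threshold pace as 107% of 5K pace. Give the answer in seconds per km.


Total race time = 18*60 + 42 = 1122 seconds
5K pace = 1122 / 5 = 224.4 sec/km
LT pace = 224.4 * 1.07 = 240.11 sec/km

240.11 s/km


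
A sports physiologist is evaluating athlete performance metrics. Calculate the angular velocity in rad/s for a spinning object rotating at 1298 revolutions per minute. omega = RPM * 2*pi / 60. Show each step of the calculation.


omega = RPM * 2*pi / 60
= 1298 * 6.28318531 / 60
= 135.926 rad/s

135.926 rad/s


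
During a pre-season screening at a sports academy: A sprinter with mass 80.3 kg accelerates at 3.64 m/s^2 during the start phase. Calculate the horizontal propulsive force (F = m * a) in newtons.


F = m * a
= 80.3 * 3.64
= 292.29 N

292.29 N


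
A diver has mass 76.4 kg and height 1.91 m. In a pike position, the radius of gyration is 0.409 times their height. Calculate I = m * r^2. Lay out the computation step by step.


r = 0.409 * 1.91 = 0.78119 m
I = m * r^2 = 76.4 * 0.610258 = 46.624 kg*m^2

46.624 kg*m^2


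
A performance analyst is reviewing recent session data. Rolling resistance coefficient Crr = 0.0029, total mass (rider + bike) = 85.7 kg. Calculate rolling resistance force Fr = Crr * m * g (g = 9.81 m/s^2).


Fr = Crr * m * g
= 0.0029 * 85.7 * 9.81
= 2.438 N

2.438 N


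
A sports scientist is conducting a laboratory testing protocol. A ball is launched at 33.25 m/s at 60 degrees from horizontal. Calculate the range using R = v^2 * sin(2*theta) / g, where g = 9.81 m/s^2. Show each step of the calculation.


sin(2 * 60) = sin(120) = 0.866025
v^2 = 33.25^2 = 1105.5625
R = 1105.5625 * 0.866025 / 9.81
= 97.599 m

97.599 m


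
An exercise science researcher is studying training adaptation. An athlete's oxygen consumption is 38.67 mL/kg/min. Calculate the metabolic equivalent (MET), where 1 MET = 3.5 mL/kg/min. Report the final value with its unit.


MET = VO2 / 3.5
= 38.67 / 3.5
= 11.05 METs

11.05 METs


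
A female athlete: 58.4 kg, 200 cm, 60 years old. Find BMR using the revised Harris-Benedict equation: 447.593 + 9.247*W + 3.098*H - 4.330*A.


Intercept = 447.593
Weight contribution = 9.247 * 58.4 = 540.0248
Height contribution = 3.098 * 200 = 619.6
Age contribution = 4.33 * 60 = 259.8
BMR = 447.593 + 540.0248 + 619.6 - 259.8
= 1347.42 kcal/day

1347.42 kcal/day


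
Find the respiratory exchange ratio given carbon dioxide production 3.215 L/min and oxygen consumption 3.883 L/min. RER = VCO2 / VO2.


VCO2 = 3.215 L/min
VO2 = 3.883 L/min
RER = 3.215 / 3.883 = 0.828

0.828


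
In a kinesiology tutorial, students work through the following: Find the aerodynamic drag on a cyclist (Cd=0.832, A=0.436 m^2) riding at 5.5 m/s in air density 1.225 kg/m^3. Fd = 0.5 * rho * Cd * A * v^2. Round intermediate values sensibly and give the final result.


Fd = 0.5 * 1.225 * 0.832 * 0.436 * 5.5^2
= 0.5 * 1.225 * 0.832 * 0.436 * 30.25
= 6.721 N

6.721 N


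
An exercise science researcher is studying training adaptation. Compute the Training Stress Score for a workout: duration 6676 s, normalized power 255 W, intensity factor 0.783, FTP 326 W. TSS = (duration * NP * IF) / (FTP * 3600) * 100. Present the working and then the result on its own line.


Product = 6676 * 255 * 0.783 = 1332963.54
Base = 326 * 3600 = 1173600
TSS = 1332963.54 / 1173600 * 100 = 113.58

113.58 TSS


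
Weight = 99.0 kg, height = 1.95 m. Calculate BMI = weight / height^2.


height^2 = 1.95^2 = 3.8025
BMI = 99.0 / 3.8025 = 26.04 kg/m^2

26.04 kg/m^2


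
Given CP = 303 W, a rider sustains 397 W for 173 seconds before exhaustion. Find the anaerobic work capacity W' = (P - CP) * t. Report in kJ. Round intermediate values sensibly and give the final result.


Excess power = 397 - 303 = 94 W
Work above CP = 94 * 173 = 16262 J
W' = 16.262 kJ

16.262 kJ


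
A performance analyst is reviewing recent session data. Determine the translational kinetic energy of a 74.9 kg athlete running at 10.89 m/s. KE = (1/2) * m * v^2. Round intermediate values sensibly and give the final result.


KE = 0.5 * m * v^2
= 0.5 * 74.9 * 10.89^2
= 0.5 * 74.9 * 118.5921
= 4441.27 J

4441.27 J


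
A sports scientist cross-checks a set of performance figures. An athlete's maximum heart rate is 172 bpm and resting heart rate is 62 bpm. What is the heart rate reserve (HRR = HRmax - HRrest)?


HRR = HRmax - HRrest
= 172 - 62
= 110 bpm

110 bpm


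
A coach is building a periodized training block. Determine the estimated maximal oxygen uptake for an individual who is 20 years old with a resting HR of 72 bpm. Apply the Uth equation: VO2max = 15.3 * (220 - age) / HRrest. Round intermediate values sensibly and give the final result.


HRmax = 220 - 20 = 200
VO2max = 15.3 * (200 / 72)
= 15.3 * 2.7778
= 42.5 mL/kg/min

42.5 mL/kg/min


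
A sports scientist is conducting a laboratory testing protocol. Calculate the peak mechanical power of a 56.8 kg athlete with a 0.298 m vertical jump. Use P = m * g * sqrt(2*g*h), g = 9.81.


First, sqrt(2gh) = sqrt(2 * 9.81 * 0.298)
= sqrt(5.84676) = 2.418007 m/s
Power = 56.8 * 9.81 * 2.418007 = 1347.33 W

1347.33 W


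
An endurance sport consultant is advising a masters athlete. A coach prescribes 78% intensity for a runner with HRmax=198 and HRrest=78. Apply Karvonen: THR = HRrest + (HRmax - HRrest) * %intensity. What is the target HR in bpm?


Heart rate reserve = 198 - 78 = 120
Intensity fraction = 78 / 100 = 0.78
THR = 78 + 120 * 0.78 = 171.6 bpm

171.6 bpm


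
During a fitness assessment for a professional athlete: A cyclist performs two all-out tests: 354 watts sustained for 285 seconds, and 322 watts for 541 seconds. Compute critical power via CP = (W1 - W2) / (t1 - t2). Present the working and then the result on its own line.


W1 = P1 * t1 = 354 * 285 = 100890 J
W2 = P2 * t2 = 322 * 541 = 174202 J
CP = (100890 - 174202) / (285 - 541)
= 286.38 W

286.38 W


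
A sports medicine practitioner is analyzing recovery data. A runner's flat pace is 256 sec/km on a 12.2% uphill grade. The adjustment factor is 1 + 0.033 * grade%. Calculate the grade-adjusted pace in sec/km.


Factor = 1 + 0.033 * 12.2 = 1.4026
Adjusted pace = 256 * 1.4026
= 359.07 sec/km

359.07 s/km


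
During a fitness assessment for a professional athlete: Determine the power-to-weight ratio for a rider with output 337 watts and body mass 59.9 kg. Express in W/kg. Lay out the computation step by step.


P/W = 337 / 59.9 = 5.626 W/kg

5.626 W/kg


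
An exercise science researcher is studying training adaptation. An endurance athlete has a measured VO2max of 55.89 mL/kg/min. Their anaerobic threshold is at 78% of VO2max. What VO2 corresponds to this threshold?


Anaerobic threshold VO2 = VO2max * 78%
= 55.89 * 0.78
= 43.59 mL/kg/min

43.59 mL/kg/min


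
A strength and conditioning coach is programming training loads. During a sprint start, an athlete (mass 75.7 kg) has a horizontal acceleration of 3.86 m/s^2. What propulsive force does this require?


Propulsive force = mass * acceleration
= 75.7 kg * 3.86 m/s^2
= 292.2 N

292.2 N


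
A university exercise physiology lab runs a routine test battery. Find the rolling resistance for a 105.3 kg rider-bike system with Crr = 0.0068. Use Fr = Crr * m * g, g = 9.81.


m * g = 105.3 * 9.81 = 1032.993 N
Fr = 0.0068 * 1032.993 = 7.024 N

7.024 N


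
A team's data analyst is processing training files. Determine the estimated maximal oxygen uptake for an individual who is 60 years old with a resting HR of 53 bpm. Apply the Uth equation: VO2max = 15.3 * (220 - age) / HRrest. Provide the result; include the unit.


HRmax = 220 - 60 = 160
VO2max = 15.3 * (160 / 53)
= 15.3 * 3.0189
= 46.19 mL/kg/min

46.19 mL/kg/min


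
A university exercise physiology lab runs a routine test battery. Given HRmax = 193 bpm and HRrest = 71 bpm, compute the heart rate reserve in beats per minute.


Heart rate reserve = maximum HR minus resting HR
HRR = 193 - 71 = 122 bpm

122 bpm


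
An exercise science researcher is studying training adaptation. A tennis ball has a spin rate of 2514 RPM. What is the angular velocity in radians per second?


Convert RPM to rad/s: multiply by 2*pi and divide by 60
omega = 2514 * 2 * pi / 60
= 263.265 rad/s

263.265 rad/s


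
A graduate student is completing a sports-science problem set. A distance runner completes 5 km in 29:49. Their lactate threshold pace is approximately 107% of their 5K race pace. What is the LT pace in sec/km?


Convert to seconds: 29 min 49 s = 1789 s
Pace per km = 1789 / 5 = 357.8 s/km
LT pace = 357.8 * 1.07 = 382.85 s/km

382.85 s/km


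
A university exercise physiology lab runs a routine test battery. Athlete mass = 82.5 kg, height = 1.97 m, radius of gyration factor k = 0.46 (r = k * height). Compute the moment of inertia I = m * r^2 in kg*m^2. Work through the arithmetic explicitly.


r = k * height = 0.46 * 1.97 = 0.9062 m
r^2 = 0.9062^2 = 0.821198
I = 82.5 * 0.821198 = 67.749 kg*m^2

67.749 kg*m^2


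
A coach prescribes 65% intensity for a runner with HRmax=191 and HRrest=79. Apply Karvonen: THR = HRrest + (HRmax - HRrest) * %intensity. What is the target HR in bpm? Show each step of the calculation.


Heart rate reserve = 191 - 79 = 112
Intensity fraction = 65 / 100 = 0.65
THR = 79 + 112 * 0.65 = 151.8 bpm

151.8 bpm


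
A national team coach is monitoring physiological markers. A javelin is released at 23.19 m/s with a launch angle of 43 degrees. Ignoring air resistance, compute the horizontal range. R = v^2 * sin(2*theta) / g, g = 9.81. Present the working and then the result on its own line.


Launch speed squared = 537.7761
sin(2 * 43 deg) = 0.997564
Range = 537.7761 * 0.997564 / 9.81
= 54.686 m

54.686 m


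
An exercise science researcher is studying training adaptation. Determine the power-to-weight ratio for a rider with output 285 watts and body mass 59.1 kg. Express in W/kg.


P/W = 285 / 59.1 = 4.822 W/kg

4.822 W/kg


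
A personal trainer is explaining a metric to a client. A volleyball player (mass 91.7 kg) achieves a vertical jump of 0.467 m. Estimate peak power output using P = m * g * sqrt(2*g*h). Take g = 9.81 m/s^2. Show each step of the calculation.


2 * g * h = 2 * 9.81 * 0.467 = 9.16254
sqrt(9.16254) = 3.026969 m/s
P = 91.7 * 9.81 * 3.026969 = 2722.99 W

2722.99 W


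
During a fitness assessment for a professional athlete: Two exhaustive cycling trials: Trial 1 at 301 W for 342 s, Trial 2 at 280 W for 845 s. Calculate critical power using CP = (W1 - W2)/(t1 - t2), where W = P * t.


W1 = 301 * 342 = 102942 J
W2 = 280 * 845 = 236600 J
CP = (102942 - 236600) / (342 - 845)
= -133658 / -503
= 265.72 W

265.72 W


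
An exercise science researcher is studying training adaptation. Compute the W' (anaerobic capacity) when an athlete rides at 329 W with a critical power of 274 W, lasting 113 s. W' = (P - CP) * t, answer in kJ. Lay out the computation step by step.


Above-CP power = 55 W
Duration = 113 s
W' = 55 * 113 = 6215 J
Convert: 6215 / 1000 = 6.215 kJ

6.215 kJ


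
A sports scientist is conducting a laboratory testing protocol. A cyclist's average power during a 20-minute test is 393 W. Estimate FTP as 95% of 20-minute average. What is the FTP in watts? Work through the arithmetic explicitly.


FTP = 20-min power * 0.95
= 393 * 0.95
= 373.35 W

373.35 W


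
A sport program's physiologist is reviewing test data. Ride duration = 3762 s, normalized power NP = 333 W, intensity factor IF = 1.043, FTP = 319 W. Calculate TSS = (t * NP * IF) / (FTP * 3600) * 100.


Numerator = 3762 * 333 * 1.043 = 1306614.078
Denominator = 319 * 3600 = 1148400
TSS = 1306614.078 / 1148400 * 100
= 113.78

113.78 TSS


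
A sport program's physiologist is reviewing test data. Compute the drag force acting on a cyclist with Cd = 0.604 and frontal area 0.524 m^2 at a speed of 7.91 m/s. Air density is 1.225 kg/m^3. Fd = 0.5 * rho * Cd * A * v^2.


Step 1: v^2 = 62.5681
Step 2: Fd = 0.5 * 1.225 * 0.604 * 0.524 * 62.5681
= 12.129 N

12.129 N


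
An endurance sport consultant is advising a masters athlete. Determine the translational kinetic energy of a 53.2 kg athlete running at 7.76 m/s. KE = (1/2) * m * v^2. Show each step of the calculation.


KE = 0.5 * m * v^2
= 0.5 * 53.2 * 7.76^2
= 0.5 * 53.2 * 60.2176
= 1601.79 J

1601.79 J


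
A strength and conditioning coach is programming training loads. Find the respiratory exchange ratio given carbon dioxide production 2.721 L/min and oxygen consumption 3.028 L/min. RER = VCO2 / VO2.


VCO2 = 2.721 L/min
VO2 = 3.028 L/min
RER = 2.721 / 3.028 = 0.8986

0.8986


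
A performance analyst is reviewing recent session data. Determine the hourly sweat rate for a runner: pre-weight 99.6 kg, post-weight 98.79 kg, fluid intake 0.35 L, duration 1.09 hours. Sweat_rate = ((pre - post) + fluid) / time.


Mass lost = 99.6 - 98.79 = 0.81 kg
Add fluid consumed: 0.81 + 0.35 = 1.16 L total sweat
Sweat rate = 1.16 / 1.09 = 1.064 L/h

1.064 L/h


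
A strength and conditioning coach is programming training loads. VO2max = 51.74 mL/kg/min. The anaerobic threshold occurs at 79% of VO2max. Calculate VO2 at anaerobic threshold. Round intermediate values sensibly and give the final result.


AT fraction = 79 / 100 = 0.79
AT VO2 = 51.74 * 0.79
= 40.87 mL/kg/min

40.87 mL/kg/min


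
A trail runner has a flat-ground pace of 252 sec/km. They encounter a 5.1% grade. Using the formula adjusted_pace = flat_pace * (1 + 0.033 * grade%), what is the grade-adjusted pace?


Grade factor = 1 + 0.033 * 5.1 = 1.1683
Adjusted = 252 * 1.1683 = 294.41 sec/km

294.41 s/km


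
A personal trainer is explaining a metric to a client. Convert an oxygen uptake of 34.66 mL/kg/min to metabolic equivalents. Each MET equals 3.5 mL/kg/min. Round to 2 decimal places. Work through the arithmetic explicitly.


One MET = 3.5 mL/kg/min
Number of METs = 34.66 / 3.5
= 9.9 METs

9.9 METs


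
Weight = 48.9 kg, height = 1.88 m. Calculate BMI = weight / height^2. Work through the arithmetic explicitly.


height^2 = 1.88^2 = 3.5344
BMI = 48.9 / 3.5344 = 13.84 kg/m^2

13.84 kg/m^2


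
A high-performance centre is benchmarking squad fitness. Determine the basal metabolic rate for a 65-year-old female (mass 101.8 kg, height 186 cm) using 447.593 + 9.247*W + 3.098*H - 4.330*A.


BMR = 447.593 + 9.247*101.8 + 3.098*186 - 4.330*65
= 1683.72 kcal/day

1683.72 kcal/day


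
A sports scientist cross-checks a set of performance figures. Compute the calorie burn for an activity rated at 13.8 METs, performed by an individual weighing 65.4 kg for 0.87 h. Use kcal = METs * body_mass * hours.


Product of METs and mass = 13.8 * 65.4 = 902.52
Total kcal = 902.52 * 0.87 = 785.19 kcal

785.19 kcal


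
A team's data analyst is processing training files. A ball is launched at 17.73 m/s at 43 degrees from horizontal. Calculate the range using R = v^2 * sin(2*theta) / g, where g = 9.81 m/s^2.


sin(2 * 43) = sin(86) = 0.997564
v^2 = 17.73^2 = 314.3529
R = 314.3529 * 0.997564 / 9.81
= 31.966 m

31.966 m


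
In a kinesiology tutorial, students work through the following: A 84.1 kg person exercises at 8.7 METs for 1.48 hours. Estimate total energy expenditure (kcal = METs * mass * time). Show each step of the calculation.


Energy = METs * mass(kg) * time(h)
= 8.7 * 84.1 * 1.48
= 1082.87 kcal

1082.87 kcal


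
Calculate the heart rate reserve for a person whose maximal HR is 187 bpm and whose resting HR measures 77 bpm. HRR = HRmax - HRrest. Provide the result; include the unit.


HRmax = 187 bpm
HRrest = 77 bpm
HRR = 187 - 77 = 110 bpm

110 bpm


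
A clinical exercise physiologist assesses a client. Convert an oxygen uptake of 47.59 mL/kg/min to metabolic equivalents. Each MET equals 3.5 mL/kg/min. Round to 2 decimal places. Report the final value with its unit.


One MET = 3.5 mL/kg/min
Number of METs = 47.59 / 3.5
= 13.6 METs

13.6 METs


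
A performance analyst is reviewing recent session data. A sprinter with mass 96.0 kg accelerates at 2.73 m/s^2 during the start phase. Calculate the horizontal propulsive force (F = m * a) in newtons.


F = m * a
= 96.0 * 2.73
= 262.08 N

262.08 N


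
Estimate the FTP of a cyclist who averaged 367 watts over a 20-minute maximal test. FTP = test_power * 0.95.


FTP = 367 * 0.95 = 348.65 W

348.65 W


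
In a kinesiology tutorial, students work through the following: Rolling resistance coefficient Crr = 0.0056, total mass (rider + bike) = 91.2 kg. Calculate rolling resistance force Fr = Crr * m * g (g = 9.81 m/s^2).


Fr = Crr * m * g
= 0.0056 * 91.2 * 9.81
= 5.01 N

5.01 N


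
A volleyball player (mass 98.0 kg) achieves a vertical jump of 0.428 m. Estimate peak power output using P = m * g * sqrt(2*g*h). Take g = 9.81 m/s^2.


2 * g * h = 2 * 9.81 * 0.428 = 8.39736
sqrt(8.39736) = 2.89782 m/s
P = 98.0 * 9.81 * 2.89782 = 2785.91 W

2785.91 W


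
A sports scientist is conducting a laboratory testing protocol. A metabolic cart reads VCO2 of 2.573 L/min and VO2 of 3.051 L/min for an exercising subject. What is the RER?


RER = VCO2 / VO2 = 2.573 / 3.051 = 0.8433

0.8433


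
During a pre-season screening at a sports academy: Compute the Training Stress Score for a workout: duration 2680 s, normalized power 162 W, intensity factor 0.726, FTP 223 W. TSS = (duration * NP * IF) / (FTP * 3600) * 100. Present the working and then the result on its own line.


Product = 2680 * 162 * 0.726 = 315200.16
Base = 223 * 3600 = 802800
TSS = 315200.16 / 802800 * 100 = 39.26

39.26 TSS


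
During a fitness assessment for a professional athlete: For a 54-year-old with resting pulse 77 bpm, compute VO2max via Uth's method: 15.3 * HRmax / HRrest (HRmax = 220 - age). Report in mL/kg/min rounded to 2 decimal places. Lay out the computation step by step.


Step 1: HRmax = 220 - 54 = 166 bpm
Step 2: Ratio = 166 / 77 = 2.1558
Step 3: VO2max = 15.3 * 2.1558 = 32.98 mL/kg/min

32.98 mL/kg/min


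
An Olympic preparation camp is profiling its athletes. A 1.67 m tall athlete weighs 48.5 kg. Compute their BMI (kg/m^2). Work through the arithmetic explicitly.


height^2 = 2.7889 m^2
BMI = 48.5 / 2.7889 = 17.39 kg/m^2

17.39 kg/m^2


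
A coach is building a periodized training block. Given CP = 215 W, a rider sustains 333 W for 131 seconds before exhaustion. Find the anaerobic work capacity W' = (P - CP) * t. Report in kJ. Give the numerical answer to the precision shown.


Excess power = 333 - 215 = 118 W
Work above CP = 118 * 131 = 15458 J
W' = 15.458 kJ

15.458 kJ


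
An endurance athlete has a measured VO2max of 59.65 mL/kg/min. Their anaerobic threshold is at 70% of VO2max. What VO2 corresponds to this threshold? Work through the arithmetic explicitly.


Anaerobic threshold VO2 = VO2max * 70%
= 59.65 * 0.7
= 41.76 mL/kg/min

41.76 mL/kg/min


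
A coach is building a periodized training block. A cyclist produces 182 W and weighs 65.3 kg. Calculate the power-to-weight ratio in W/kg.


P/W = power / mass
= 182 / 65.3
= 2.787 W/kg

2.787 W/kg


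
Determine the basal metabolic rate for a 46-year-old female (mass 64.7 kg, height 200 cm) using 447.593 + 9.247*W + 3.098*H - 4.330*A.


BMR = 447.593 + 9.247*64.7 + 3.098*200 - 4.330*46
= 1466.29 kcal/day

1466.29 kcal/day


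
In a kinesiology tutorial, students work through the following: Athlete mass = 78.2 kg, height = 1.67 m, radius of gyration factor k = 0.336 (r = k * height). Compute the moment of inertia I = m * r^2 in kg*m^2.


r = k * height = 0.336 * 1.67 = 0.56112 m
r^2 = 0.56112^2 = 0.314856
I = 78.2 * 0.314856 = 24.622 kg*m^2

24.622 kg*m^2


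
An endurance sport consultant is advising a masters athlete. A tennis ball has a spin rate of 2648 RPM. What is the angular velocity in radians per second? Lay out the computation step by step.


Convert RPM to rad/s: multiply by 2*pi and divide by 60
omega = 2648 * 2 * pi / 60
= 277.298 rad/s

277.298 rad/s


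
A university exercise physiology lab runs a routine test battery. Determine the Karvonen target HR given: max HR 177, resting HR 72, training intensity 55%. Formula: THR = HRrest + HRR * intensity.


HRR = HRmax - HRrest = 177 - 72 = 105
THR = 72 + 105 * 0.55
= 129.75 bpm

129.75 bpm


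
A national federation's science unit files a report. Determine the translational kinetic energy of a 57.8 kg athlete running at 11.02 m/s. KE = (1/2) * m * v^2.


KE = 0.5 * m * v^2
= 0.5 * 57.8 * 11.02^2
= 0.5 * 57.8 * 121.4404
= 3509.63 J

3509.63 J


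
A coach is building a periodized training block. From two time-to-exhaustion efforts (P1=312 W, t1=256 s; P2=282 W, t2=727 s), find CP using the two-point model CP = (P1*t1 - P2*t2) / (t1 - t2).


Work in trial 1 = 79872 J
Work in trial 2 = 205014 J
Delta work = -125142 J
Delta time = -471 s
CP = -125142 / -471 = 265.69 W

265.69 W


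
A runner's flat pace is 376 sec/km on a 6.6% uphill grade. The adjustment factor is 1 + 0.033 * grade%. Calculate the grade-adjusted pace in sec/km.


Factor = 1 + 0.033 * 6.6 = 1.2178
Adjusted pace = 376 * 1.2178
= 457.89 sec/km

457.89 s/km


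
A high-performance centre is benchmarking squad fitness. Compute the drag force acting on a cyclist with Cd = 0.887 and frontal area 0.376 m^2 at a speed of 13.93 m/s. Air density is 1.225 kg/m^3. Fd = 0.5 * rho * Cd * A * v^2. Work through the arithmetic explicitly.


Step 1: v^2 = 194.0449
Step 2: Fd = 0.5 * 1.225 * 0.887 * 0.376 * 194.0449
= 39.639 N

39.639 N


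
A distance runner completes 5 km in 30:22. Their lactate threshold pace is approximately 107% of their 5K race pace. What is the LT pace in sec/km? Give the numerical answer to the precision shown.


Convert to seconds: 30 min 22 s = 1822 s
Pace per km = 1822 / 5 = 364.4 s/km
LT pace = 364.4 * 1.07 = 389.91 s/km

389.91 s/km


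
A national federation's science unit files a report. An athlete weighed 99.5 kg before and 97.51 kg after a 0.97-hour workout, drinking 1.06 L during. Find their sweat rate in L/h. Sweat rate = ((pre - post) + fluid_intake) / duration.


Body mass change = 1.99 kg
Total sweat loss = 1.99 + 1.06 = 3.05 L
Rate = 3.05 / 0.97 = 3.144 L/h

3.144 L/h


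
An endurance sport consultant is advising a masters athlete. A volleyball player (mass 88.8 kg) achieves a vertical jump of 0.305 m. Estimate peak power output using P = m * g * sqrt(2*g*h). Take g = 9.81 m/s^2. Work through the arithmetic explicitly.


2 * g * h = 2 * 9.81 * 0.305 = 5.9841
sqrt(5.9841) = 2.446242 m/s
P = 88.8 * 9.81 * 2.446242 = 2130.99 W

2130.99 W


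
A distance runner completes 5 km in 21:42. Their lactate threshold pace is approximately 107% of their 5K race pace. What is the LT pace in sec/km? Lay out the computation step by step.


Convert to seconds: 21 min 42 s = 1302 s
Pace per km = 1302 / 5 = 260.4 s/km
LT pace = 260.4 * 1.07 = 278.63 s/km

278.63 s/km


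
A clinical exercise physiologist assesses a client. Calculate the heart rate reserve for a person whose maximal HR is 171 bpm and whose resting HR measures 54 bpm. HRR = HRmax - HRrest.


HRmax = 171 bpm
HRrest = 54 bpm
HRR = 171 - 54 = 117 bpm

117 bpm


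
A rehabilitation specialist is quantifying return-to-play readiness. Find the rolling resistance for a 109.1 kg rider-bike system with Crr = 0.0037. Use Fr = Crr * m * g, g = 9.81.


m * g = 109.1 * 9.81 = 1070.271 N
Fr = 0.0037 * 1070.271 = 3.96 N

3.96 N


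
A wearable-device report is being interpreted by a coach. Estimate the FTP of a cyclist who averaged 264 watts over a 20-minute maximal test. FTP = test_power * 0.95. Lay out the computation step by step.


FTP = 264 * 0.95 = 250.8 W

250.8 W
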